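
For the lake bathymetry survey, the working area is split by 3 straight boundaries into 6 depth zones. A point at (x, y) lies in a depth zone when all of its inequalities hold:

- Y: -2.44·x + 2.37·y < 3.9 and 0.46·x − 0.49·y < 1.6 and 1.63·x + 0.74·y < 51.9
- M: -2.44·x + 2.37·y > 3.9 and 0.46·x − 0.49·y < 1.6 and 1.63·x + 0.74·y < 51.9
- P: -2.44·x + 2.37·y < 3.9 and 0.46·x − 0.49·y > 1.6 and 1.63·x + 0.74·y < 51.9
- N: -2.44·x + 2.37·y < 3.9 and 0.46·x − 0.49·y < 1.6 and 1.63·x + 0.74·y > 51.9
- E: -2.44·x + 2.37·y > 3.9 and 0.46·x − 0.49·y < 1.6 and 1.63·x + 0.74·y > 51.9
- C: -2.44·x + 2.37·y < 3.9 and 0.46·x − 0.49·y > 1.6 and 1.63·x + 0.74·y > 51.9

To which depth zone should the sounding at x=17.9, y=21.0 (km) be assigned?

M

-2.44·17.9 + 2.37·21.0 = 6.094, which is > 3.9
0.46·17.9 − 0.49·21.0 = -2.056, which is < 1.6
1.63·17.9 + 0.74·21.0 = 44.717, which is < 51.9
This sign pattern matches M.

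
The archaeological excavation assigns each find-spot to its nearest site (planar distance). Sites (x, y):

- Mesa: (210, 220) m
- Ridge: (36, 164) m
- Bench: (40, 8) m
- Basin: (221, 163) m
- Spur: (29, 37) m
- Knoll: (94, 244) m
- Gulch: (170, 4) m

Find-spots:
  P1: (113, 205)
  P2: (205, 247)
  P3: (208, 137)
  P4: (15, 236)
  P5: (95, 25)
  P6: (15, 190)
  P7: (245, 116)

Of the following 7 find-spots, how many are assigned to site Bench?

P1 → Knoll
P2 → Mesa
P3 → Basin
P4 → Ridge
P5 → Bench
P6 → Ridge
P7 → Basin
1 of the 7 goes to Bench.

1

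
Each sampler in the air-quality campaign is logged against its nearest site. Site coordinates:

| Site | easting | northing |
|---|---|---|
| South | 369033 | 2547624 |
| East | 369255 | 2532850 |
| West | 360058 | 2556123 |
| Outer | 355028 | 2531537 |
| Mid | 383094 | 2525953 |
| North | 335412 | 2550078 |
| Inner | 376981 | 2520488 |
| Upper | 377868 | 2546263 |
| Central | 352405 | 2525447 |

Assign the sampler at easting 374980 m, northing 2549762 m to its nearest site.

Squared distances to each site:
South: 39937853.000; East: 318791369.000; West: 263128405.000; Outer: 730232929.000; Mid: 632705477.000; North: 1565726480.000; Inner: 860971077.000; Upper: 20583545.000; Central: 1100849850.000.
Minimum at Upper.

Upper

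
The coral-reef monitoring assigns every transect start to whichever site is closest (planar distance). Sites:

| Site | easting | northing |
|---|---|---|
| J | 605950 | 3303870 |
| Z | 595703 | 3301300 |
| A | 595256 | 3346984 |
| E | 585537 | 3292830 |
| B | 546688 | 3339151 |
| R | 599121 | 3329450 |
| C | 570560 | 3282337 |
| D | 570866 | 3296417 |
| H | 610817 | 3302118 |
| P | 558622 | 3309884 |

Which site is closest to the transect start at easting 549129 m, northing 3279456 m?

C

Squared distances to each site:
J: 3824669437.000; Z: 2646297812.000; A: 6687730913.000; E: 1504406340.000; B: 3569451506.000; R: 4998600100.000; C: 467587922.000; D: 760172690.000; H: 4318975588.000; P: 1015980233.000.
Minimum at C.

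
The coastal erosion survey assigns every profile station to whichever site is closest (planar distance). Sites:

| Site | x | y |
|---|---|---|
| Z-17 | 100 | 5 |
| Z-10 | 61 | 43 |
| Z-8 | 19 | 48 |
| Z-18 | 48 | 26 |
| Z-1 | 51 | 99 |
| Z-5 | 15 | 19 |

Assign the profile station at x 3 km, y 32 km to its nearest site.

Z-5

Squared distances to each site:
Z-17: 10138.000; Z-10: 3485.000; Z-8: 512.000; Z-18: 2061.000; Z-1: 6793.000; Z-5: 313.000.
Minimum at Z-5.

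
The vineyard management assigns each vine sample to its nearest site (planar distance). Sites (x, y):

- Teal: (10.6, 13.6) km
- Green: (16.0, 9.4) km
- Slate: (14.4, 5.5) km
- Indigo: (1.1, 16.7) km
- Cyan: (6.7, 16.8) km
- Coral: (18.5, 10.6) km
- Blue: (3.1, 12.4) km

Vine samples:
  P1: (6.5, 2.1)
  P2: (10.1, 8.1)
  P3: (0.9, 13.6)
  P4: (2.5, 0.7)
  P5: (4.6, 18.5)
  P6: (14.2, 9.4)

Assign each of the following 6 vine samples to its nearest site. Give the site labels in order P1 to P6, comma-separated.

P1 → Slate (d²=73.97)
P2 → Slate (d²=25.25)
P3 → Blue (d²=6.28)
P4 → Blue (d²=137.25)
P5 → Cyan (d²=7.30)
P6 → Green (d²=3.24)

Slate, Slate, Blue, Blue, Cyan, Green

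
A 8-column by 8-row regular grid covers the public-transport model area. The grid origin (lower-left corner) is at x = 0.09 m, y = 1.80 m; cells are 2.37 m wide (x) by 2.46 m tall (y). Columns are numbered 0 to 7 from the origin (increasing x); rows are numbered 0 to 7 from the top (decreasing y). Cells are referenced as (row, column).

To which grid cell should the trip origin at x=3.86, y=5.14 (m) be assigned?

(6, 1)

Column index: ⌊(3.86 − 0.09) / 2.37⌋ = ⌊1.591⌋ = 1
Row offset from origin: ⌊(5.14 − 1.80) / 2.46⌋ = ⌊1.358⌋ = 1 → row 6 (counted from top)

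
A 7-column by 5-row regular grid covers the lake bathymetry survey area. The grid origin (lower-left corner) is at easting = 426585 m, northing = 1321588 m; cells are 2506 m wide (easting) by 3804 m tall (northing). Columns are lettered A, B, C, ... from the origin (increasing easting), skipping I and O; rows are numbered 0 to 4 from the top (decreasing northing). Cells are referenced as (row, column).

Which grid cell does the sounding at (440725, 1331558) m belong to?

(2, F)

Column index: ⌊(440725 − 426585) / 2506⌋ = ⌊5.642⌋ = 5 → column F
Row offset from origin: ⌊(1331558 − 1321588) / 3804⌋ = ⌊2.621⌋ = 2 → row 2 (counted from top)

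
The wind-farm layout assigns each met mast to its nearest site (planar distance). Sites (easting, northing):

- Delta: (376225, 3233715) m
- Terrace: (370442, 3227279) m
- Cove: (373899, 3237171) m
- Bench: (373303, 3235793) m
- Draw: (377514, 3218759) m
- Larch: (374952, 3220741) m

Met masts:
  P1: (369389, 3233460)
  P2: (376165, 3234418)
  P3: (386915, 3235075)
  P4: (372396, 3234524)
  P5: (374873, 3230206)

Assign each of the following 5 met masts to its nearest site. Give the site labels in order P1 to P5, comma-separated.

P1 → Bench (d²=20762285.00)
P2 → Delta (d²=497809.00)
P3 → Delta (d²=116125700.00)
P4 → Bench (d²=2433010.00)
P5 → Delta (d²=14140985.00)

Bench, Delta, Delta, Bench, Delta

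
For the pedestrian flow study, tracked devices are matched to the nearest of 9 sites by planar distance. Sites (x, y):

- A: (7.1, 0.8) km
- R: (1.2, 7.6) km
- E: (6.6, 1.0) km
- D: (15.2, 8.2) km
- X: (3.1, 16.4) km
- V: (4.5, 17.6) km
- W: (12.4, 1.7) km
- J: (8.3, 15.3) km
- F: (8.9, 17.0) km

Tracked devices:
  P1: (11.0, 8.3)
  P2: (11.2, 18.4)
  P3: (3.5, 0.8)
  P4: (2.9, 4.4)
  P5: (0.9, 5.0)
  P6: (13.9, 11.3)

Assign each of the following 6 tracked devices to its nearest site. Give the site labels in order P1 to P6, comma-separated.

D, F, E, R, R, D

P1 → D (d²=17.65)
P2 → F (d²=7.25)
P3 → E (d²=9.65)
P4 → R (d²=13.13)
P5 → R (d²=6.85)
P6 → D (d²=11.30)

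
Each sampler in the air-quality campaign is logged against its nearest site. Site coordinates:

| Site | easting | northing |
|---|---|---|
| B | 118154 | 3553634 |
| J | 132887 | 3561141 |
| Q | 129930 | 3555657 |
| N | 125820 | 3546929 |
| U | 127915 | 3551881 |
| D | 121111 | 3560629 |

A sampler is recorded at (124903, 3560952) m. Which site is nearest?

D

Squared distances to each site:
B: 99102125.000; J: 63779977.000; Q: 53307754.000; N: 197485418.000; U: 91355185.000; D: 14483593.000.
Minimum at D.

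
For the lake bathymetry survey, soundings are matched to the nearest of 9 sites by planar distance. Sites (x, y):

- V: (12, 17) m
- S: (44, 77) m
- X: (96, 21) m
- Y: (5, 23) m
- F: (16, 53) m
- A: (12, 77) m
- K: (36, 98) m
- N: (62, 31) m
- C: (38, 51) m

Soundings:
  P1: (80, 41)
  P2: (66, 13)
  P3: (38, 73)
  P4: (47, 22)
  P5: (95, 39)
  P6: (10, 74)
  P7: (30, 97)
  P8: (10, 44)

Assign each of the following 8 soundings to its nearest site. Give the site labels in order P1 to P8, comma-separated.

N, N, S, N, X, A, K, F

P1 → N (d²=424.00)
P2 → N (d²=340.00)
P3 → S (d²=52.00)
P4 → N (d²=306.00)
P5 → X (d²=325.00)
P6 → A (d²=13.00)
P7 → K (d²=37.00)
P8 → F (d²=117.00)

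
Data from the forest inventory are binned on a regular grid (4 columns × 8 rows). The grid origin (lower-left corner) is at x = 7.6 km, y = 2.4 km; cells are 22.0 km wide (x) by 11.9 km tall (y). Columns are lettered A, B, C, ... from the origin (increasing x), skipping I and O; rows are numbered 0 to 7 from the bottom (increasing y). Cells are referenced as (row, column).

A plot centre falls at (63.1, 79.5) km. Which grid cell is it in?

(6, C)

Column index: ⌊(63.1 − 7.6) / 22.0⌋ = ⌊2.523⌋ = 2 → column C
Row offset from origin: ⌊(79.5 − 2.4) / 11.9⌋ = ⌊6.479⌋ = 6 → row 6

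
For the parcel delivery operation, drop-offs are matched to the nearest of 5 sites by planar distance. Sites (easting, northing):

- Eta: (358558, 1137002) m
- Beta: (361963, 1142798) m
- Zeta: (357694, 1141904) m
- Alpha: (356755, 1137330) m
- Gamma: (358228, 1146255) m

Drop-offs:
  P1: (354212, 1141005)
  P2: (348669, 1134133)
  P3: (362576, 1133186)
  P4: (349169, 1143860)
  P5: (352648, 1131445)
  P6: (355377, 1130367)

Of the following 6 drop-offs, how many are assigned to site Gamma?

0

P1 → Zeta
P2 → Alpha
P3 → Eta
P4 → Zeta
P5 → Alpha
P6 → Alpha
0 of the 6 go to Gamma.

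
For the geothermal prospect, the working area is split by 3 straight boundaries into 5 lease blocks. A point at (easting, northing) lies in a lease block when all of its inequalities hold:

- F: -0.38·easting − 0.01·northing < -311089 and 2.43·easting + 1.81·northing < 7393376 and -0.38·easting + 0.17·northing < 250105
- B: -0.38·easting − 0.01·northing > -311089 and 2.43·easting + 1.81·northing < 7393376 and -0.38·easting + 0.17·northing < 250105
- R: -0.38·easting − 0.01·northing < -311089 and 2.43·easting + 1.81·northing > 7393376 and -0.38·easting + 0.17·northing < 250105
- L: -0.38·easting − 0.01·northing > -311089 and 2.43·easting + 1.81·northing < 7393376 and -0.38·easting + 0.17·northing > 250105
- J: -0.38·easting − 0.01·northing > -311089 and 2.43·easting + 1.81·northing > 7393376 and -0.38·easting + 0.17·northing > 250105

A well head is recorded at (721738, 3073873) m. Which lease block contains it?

B

-0.38·721738 − 0.01·3073873 = -304999.170, which is > -311089
2.43·721738 + 1.81·3073873 = 7317533.470, which is < 7393376
-0.38·721738 + 0.17·3073873 = 248297.970, which is < 250105
This sign pattern matches B.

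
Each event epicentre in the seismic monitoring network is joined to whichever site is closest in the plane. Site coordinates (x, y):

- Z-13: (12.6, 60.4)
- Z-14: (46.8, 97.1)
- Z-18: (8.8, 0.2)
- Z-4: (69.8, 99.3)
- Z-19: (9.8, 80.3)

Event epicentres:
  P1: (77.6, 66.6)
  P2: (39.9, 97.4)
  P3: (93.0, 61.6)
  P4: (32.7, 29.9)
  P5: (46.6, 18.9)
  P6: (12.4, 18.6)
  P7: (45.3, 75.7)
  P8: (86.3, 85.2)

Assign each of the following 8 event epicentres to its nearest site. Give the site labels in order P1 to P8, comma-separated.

P1 → Z-4 (d²=1130.13)
P2 → Z-14 (d²=47.70)
P3 → Z-4 (d²=1959.53)
P4 → Z-13 (d²=1334.26)
P5 → Z-18 (d²=1778.53)
P6 → Z-18 (d²=351.52)
P7 → Z-14 (d²=460.21)
P8 → Z-4 (d²=471.06)

Z-4, Z-14, Z-4, Z-13, Z-18, Z-18, Z-14, Z-4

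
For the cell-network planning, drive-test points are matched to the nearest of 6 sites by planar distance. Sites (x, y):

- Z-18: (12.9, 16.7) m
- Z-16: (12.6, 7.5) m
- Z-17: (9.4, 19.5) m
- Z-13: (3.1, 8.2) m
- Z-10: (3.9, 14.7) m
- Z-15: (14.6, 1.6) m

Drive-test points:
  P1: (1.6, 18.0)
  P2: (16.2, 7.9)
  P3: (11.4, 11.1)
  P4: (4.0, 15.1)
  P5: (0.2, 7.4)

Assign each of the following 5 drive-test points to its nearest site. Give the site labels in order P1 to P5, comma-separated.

Z-10, Z-16, Z-16, Z-10, Z-13

P1 → Z-10 (d²=16.18)
P2 → Z-16 (d²=13.12)
P3 → Z-16 (d²=14.40)
P4 → Z-10 (d²=0.17)
P5 → Z-13 (d²=9.05)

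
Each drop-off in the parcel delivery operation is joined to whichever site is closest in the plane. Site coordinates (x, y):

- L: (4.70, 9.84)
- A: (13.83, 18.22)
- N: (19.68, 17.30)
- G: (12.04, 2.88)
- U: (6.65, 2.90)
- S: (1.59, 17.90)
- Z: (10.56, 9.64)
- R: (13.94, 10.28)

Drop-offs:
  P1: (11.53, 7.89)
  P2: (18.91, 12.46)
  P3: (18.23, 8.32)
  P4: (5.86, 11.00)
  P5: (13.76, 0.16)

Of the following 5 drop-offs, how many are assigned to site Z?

P1 → Z
P2 → N
P3 → R
P4 → L
P5 → G
1 of the 5 goes to Z.

1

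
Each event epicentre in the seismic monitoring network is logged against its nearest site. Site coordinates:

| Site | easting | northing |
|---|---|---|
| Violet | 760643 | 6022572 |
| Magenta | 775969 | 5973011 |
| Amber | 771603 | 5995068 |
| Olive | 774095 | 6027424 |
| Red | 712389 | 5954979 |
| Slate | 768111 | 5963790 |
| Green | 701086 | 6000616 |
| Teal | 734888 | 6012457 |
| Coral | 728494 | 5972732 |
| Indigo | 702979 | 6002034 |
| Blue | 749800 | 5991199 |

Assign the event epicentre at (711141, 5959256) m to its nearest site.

Red

Squared distances to each site:
Violet: 6459363860.000; Magenta: 4391869609.000; Amber: 4938152788.000; Olive: 8610082340.000; Red: 19850233.000; Slate: 3266138056.000; Green: 1811752625.000; Teal: 3394266410.000; Coral: 482729185.000; Indigo: 1896575528.000; Blue: 2514873530.000.
Minimum at Red.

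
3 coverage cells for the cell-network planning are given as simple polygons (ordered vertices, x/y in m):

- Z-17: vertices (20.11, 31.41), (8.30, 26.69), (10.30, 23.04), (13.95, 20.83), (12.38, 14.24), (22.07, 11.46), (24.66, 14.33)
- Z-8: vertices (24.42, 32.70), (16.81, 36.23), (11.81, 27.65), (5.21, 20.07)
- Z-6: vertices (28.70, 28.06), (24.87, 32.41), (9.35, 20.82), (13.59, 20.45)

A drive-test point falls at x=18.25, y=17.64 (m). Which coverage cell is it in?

Cast a ray rightward from (18.25, 17.64). For each polygon, the edges (by vertex number in listed order) whose endpoints lie on opposite sides of y = 17.64, where each meets that height, and whether that is right or left of the point:
Z-17: 4–5 at x≈13.190 (left), 7–1 at x≈23.778 (right) → 1 crossing.
Z-8: no edge straddles that height → 0 crossings.
Z-6: no edge straddles that height → 0 crossings.
Only Z-17 has an odd count, so the point is inside Z-17.

Z-17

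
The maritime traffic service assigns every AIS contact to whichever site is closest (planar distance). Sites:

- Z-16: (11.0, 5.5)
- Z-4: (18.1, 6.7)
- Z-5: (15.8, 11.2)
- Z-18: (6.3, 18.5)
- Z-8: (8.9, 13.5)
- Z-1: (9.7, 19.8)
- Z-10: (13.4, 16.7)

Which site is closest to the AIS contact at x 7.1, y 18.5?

Squared distances to each site:
Z-16: 184.210; Z-4: 260.240; Z-5: 128.980; Z-18: 0.640; Z-8: 28.240; Z-1: 8.450; Z-10: 42.930.
Minimum at Z-18.

Z-18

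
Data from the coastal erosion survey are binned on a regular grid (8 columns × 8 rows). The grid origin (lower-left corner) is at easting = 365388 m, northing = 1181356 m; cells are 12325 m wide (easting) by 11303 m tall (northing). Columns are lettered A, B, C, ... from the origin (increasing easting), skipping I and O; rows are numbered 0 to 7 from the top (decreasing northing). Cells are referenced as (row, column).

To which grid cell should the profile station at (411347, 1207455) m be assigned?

(5, D)

Column index: ⌊(411347 − 365388) / 12325⌋ = ⌊3.729⌋ = 3 → column D
Row offset from origin: ⌊(1207455 − 1181356) / 11303⌋ = ⌊2.309⌋ = 2 → row 5 (counted from top)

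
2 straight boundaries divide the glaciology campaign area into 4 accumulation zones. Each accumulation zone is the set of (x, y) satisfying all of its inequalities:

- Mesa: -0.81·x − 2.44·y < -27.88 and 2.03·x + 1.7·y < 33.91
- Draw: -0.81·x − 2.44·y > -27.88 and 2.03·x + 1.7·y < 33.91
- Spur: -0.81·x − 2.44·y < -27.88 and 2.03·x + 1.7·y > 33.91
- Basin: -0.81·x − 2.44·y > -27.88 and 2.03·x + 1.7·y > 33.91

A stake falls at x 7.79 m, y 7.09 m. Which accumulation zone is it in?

Draw

-0.81·7.79 − 2.44·7.09 = -23.609, which is > -27.88
2.03·7.79 + 1.7·7.09 = 27.867, which is < 33.91
This sign pattern matches Draw.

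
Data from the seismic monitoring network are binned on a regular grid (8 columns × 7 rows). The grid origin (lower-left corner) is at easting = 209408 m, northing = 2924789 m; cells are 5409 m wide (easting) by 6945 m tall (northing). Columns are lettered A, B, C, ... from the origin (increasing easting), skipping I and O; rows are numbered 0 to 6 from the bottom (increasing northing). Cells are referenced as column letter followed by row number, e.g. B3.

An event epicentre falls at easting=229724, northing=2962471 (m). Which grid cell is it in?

Column index: ⌊(229724 − 209408) / 5409⌋ = ⌊3.756⌋ = 3 → column D
Row offset from origin: ⌊(2962471 − 2924789) / 6945⌋ = ⌊5.426⌋ = 5 → row 5

D5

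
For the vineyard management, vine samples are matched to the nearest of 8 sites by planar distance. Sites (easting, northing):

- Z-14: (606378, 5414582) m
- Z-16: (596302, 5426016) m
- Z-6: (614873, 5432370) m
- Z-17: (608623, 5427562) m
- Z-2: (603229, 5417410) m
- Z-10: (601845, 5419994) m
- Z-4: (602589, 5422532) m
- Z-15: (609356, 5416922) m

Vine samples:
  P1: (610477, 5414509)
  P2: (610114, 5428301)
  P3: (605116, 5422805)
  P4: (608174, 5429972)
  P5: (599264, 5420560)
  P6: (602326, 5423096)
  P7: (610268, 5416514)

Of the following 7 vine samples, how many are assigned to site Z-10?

P1 → Z-15
P2 → Z-17
P3 → Z-4
P4 → Z-17
P5 → Z-10
P6 → Z-4
P7 → Z-15
1 of the 7 goes to Z-10.

1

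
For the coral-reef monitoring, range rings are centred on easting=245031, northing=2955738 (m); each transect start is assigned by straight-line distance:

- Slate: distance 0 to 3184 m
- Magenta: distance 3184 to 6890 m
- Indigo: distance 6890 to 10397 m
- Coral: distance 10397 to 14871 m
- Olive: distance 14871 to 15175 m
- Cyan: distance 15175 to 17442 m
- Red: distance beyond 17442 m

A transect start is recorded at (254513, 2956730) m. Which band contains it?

Distance = √((254513−245031)² + (2956730−2955738)²) = √(89908324.000 + 984064.000) = 9533.750 m.
6890 ≤ 9533.750 < 10397 → Indigo.

Indigo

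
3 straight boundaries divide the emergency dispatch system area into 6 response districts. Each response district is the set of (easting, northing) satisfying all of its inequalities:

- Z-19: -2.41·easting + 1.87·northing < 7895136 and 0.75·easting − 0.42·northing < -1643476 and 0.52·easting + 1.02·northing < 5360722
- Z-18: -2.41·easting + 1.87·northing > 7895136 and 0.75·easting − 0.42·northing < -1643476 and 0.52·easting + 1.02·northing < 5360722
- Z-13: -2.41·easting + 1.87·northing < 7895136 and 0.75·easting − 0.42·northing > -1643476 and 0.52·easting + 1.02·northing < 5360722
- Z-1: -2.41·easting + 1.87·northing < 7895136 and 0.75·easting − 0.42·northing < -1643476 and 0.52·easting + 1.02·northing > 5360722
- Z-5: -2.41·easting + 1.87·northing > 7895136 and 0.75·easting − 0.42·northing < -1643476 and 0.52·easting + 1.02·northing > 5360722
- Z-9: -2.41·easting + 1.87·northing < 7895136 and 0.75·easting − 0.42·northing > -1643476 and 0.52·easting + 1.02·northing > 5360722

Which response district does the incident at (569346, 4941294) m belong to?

-2.41·569346 + 1.87·4941294 = 7868095.920, which is < 7895136
0.75·569346 − 0.42·4941294 = -1648333.980, which is < -1643476
0.52·569346 + 1.02·4941294 = 5336179.800, which is < 5360722
This sign pattern matches Z-19.

Z-19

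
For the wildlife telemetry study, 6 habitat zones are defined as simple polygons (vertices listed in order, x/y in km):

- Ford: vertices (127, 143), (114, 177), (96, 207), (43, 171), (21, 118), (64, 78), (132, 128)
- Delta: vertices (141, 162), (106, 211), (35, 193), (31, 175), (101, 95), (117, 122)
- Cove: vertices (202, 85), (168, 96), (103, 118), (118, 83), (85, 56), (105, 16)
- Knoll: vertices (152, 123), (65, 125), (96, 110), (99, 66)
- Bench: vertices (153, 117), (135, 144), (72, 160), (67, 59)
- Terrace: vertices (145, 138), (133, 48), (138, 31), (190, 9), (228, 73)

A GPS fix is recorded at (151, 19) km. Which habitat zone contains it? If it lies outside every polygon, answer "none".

none

Cast a ray rightward from (151, 19). For each polygon, the edges (by vertex number in listed order) whose endpoints lie on opposite sides of y = 19, where each meets that height, and whether that is right or left of the point:
Ford: no edge straddles that height → 0 crossings.
Delta: no edge straddles that height → 0 crossings.
Cove: 5–6 at x≈103.5 (left), 6–1 at x≈109.2 (left) → 0 crossings.
Knoll: no edge straddles that height → 0 crossings.
Bench: no edge straddles that height → 0 crossings.
Terrace: 3–4 at x≈166.4 (right), 4–5 at x≈195.9 (right) → 2 crossings.
All counts are even, so the point lies outside every listed polygon.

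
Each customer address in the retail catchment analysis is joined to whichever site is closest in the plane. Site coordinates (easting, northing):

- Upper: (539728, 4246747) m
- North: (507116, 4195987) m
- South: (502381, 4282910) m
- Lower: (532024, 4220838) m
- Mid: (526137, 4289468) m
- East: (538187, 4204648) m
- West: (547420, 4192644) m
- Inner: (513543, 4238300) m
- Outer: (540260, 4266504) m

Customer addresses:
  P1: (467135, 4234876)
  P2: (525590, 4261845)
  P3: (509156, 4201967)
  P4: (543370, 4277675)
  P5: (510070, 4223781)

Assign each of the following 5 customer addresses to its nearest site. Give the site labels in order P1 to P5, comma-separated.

P1 → Inner (d²=2165426240.00)
P2 → Outer (d²=236915181.00)
P3 → North (d²=39922000.00)
P4 → Outer (d²=134463341.00)
P5 → Inner (d²=222863090.00)

Inner, Outer, North, Outer, Inner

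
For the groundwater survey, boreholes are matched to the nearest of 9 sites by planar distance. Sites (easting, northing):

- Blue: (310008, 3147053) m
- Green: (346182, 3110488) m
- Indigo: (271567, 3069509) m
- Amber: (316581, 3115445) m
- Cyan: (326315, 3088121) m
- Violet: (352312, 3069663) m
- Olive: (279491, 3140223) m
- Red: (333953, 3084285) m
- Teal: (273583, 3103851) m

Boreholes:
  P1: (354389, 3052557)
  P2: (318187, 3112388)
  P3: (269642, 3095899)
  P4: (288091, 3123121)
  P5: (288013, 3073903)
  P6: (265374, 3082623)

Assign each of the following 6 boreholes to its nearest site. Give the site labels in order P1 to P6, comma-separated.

Violet, Amber, Teal, Olive, Indigo, Indigo

P1 → Violet (d²=296929165.00)
P2 → Amber (d²=11924485.00)
P3 → Teal (d²=78765785.00)
P4 → Olive (d²=366438404.00)
P5 → Indigo (d²=289778152.00)
P6 → Indigo (d²=210330245.00)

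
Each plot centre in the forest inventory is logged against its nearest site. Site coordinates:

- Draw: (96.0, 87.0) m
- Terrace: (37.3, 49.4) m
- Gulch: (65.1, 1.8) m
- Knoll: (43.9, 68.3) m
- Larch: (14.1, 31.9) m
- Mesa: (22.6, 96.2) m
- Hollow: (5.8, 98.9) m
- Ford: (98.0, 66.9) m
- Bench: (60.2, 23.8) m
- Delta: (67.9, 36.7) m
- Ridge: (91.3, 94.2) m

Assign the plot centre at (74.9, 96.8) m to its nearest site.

Squared distances to each site:
Draw: 541.250; Terrace: 3660.520; Gulch: 9121.040; Knoll: 1773.250; Larch: 7908.650; Mesa: 2735.650; Hollow: 4779.220; Ford: 1427.620; Bench: 5545.090; Delta: 3661.010; Ridge: 275.720.
Minimum at Ridge.

Ridge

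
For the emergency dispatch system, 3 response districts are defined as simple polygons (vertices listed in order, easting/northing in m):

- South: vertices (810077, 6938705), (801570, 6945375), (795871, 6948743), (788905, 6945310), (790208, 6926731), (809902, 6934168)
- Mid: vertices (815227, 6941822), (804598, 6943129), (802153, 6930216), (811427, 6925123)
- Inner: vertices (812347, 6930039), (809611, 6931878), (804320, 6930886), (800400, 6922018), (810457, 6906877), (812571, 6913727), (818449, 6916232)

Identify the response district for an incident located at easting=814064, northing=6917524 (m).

Inner

Cast a ray rightward from (814064, 6917524). For each polygon, the edges (by vertex number in listed order) whose endpoints lie on opposite sides of northing = 6917524, where each meets that height, and whether that is right or left of the point:
South: no edge straddles that height → 0 crossings.
Mid: no edge straddles that height → 0 crossings.
Inner: 4–5 at easting≈803385.0 (left), 7–1 at easting≈817878.0 (right) → 1 crossing.
Only Inner has an odd count, so the point is inside Inner.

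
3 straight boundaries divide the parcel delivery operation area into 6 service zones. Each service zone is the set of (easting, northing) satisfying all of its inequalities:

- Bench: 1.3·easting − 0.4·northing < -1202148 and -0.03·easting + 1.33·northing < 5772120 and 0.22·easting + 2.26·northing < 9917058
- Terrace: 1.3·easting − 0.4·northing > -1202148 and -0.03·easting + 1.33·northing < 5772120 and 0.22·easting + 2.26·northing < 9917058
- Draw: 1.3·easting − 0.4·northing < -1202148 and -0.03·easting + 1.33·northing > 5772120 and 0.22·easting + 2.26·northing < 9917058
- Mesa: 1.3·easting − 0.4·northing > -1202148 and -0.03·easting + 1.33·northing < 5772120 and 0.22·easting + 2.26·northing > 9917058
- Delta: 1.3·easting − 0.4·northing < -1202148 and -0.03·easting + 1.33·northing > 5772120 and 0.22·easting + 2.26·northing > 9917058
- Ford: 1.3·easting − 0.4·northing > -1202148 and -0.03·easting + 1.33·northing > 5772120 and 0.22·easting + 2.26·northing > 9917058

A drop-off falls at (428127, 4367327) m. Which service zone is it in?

1.3·428127 − 0.4·4367327 = -1190365.700, which is > -1202148
-0.03·428127 + 1.33·4367327 = 5795701.100, which is > 5772120
0.22·428127 + 2.26·4367327 = 9964346.960, which is > 9917058
This sign pattern matches Ford.

Ford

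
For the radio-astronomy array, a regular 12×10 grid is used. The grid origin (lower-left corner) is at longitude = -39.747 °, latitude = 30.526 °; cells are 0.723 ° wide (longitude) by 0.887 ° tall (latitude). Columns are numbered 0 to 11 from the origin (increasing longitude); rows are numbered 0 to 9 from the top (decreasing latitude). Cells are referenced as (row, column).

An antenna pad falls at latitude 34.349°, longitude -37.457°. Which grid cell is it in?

(5, 3)

Column index: ⌊(-37.457 − -39.747) / 0.723⌋ = ⌊3.167⌋ = 3
Row offset from origin: ⌊(34.349 − 30.526) / 0.887⌋ = ⌊4.310⌋ = 4 → row 5 (counted from top)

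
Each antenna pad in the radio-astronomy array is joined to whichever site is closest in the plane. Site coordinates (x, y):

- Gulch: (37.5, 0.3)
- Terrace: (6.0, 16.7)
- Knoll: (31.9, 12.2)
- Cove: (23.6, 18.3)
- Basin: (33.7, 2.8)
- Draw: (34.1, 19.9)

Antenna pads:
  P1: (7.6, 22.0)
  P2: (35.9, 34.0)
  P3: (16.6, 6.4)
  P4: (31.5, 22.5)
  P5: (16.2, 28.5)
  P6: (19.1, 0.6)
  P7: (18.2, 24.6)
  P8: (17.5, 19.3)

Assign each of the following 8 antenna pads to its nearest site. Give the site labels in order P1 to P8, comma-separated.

Terrace, Draw, Cove, Draw, Cove, Basin, Cove, Cove

P1 → Terrace (d²=30.65)
P2 → Draw (d²=202.05)
P3 → Cove (d²=190.61)
P4 → Draw (d²=13.52)
P5 → Cove (d²=158.80)
P6 → Basin (d²=218.00)
P7 → Cove (d²=68.85)
P8 → Cove (d²=38.21)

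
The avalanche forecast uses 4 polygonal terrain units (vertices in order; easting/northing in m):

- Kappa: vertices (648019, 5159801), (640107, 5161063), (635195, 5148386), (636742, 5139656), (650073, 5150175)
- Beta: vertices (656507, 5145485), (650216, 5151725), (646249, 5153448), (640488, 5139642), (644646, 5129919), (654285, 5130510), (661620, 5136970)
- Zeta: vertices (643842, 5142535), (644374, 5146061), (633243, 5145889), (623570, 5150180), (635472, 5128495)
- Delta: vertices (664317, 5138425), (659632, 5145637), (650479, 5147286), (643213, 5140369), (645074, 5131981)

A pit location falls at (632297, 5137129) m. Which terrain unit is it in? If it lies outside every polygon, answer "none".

Cast a ray rightward from (632297, 5137129). For each polygon, the edges (by vertex number in listed order) whose endpoints lie on opposite sides of northing = 5137129, where each meets that height, and whether that is right or left of the point:
Kappa: no edge straddles that height → 0 crossings.
Beta: 4–5 at easting≈641562.7 (right), 7–1 at easting≈661524.5 (right) → 2 crossings.
Zeta: 4–5 at easting≈630733.2 (left), 5–1 at easting≈640619.2 (right) → 1 crossing.
Delta: 4–5 at easting≈643931.8 (right), 5–1 at easting≈660446.9 (right) → 2 crossings.
Only Zeta has an odd count, so the point is inside Zeta.

Zeta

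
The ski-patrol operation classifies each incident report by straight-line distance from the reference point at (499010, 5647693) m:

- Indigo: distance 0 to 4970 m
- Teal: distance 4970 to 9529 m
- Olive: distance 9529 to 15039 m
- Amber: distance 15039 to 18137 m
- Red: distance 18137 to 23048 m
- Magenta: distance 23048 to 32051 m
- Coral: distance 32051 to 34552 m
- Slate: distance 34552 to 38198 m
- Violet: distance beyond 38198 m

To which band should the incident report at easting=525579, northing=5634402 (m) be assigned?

Magenta

Distance = √((525579−499010)² + (5634402−5647693)²) = √(705911761.000 + 176650681.000) = 29707.953 m.
23048 ≤ 29707.953 < 32051 → Magenta.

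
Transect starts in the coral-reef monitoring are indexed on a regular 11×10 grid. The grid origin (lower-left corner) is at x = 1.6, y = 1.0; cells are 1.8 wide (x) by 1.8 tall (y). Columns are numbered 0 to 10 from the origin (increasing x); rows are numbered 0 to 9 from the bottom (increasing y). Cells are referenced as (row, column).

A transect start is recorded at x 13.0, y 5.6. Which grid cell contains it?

(2, 6)

Column index: ⌊(13.0 − 1.6) / 1.8⌋ = ⌊6.333⌋ = 6
Row offset from origin: ⌊(5.6 − 1.0) / 1.8⌋ = ⌊2.556⌋ = 2 → row 2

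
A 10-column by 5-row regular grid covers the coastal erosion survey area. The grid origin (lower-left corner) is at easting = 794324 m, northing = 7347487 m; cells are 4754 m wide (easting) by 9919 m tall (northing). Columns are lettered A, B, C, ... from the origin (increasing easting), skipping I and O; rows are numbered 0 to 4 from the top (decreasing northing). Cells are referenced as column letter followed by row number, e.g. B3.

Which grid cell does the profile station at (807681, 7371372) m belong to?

Column index: ⌊(807681 − 794324) / 4754⌋ = ⌊2.810⌋ = 2 → column C
Row offset from origin: ⌊(7371372 − 7347487) / 9919⌋ = ⌊2.408⌋ = 2 → row 2 (counted from top)

C2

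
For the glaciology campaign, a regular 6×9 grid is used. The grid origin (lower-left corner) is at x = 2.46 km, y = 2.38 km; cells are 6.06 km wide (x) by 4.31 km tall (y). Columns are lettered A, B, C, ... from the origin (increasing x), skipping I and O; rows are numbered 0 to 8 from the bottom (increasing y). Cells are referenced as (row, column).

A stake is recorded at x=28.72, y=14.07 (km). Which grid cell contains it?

Column index: ⌊(28.72 − 2.46) / 6.06⌋ = ⌊4.333⌋ = 4 → column E
Row offset from origin: ⌊(14.07 − 2.38) / 4.31⌋ = ⌊2.712⌋ = 2 → row 2

(2, E)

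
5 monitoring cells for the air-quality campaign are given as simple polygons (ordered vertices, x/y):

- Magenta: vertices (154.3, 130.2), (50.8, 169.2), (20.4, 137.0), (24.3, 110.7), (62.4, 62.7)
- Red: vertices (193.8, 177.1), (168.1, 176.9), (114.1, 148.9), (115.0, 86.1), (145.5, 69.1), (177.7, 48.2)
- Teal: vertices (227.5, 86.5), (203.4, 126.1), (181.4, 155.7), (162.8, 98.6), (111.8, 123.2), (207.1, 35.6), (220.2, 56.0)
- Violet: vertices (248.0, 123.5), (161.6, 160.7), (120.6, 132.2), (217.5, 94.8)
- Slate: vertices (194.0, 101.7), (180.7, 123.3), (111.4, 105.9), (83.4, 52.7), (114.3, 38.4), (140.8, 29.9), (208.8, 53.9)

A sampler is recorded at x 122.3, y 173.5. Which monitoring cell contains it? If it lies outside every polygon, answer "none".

none

Cast a ray rightward from (122.3, 173.5). For each polygon, the edges (by vertex number in listed order) whose endpoints lie on opposite sides of y = 173.5, where each meets that height, and whether that is right or left of the point:
Magenta: no edge straddles that height → 0 crossings.
Red: 2–3 at x≈161.54 (right), 6–1 at x≈193.35 (right) → 2 crossings.
Teal: no edge straddles that height → 0 crossings.
Violet: no edge straddles that height → 0 crossings.
Slate: no edge straddles that height → 0 crossings.
All counts are even, so the point lies outside every listed polygon.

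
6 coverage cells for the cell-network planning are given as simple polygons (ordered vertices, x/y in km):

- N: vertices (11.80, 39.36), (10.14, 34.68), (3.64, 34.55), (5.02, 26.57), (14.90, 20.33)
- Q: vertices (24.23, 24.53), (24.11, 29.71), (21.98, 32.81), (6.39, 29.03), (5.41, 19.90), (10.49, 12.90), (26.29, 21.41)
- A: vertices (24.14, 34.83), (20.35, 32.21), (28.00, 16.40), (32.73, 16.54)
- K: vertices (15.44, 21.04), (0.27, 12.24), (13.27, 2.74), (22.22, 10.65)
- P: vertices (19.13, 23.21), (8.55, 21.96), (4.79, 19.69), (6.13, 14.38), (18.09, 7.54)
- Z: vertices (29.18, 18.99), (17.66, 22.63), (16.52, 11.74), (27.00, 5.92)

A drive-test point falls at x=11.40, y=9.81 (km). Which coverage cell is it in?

K

Cast a ray rightward from (11.40, 9.81). For each polygon, the edges (by vertex number in listed order) whose endpoints lie on opposite sides of y = 9.81, where each meets that height, and whether that is right or left of the point:
N: no edge straddles that height → 0 crossings.
Q: no edge straddles that height → 0 crossings.
A: no edge straddles that height → 0 crossings.
K: 2–3 at x≈3.595 (left), 3–4 at x≈21.270 (right) → 1 crossing.
P: 4–5 at x≈14.121 (right), 5–1 at x≈18.241 (right) → 2 crossings.
Z: 3–4 at x≈19.995 (right), 4–1 at x≈27.649 (right) → 2 crossings.
Only K has an odd count, so the point is inside K.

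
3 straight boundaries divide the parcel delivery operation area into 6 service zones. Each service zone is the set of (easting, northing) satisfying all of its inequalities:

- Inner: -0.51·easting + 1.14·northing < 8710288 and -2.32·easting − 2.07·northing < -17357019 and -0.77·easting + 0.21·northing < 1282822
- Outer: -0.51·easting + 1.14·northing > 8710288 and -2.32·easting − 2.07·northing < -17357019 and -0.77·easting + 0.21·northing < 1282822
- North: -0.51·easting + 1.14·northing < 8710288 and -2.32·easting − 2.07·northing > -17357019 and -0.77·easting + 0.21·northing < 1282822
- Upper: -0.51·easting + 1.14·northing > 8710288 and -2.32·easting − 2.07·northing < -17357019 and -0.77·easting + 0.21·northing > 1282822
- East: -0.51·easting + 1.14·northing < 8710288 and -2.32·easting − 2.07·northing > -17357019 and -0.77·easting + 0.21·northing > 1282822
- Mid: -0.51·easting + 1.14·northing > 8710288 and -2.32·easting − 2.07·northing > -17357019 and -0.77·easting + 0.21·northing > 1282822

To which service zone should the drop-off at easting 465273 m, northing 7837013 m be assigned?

East

-0.51·465273 + 1.14·7837013 = 8696905.590, which is < 8710288
-2.32·465273 − 2.07·7837013 = -17302050.270, which is > -17357019
-0.77·465273 + 0.21·7837013 = 1287512.520, which is > 1282822
This sign pattern matches East.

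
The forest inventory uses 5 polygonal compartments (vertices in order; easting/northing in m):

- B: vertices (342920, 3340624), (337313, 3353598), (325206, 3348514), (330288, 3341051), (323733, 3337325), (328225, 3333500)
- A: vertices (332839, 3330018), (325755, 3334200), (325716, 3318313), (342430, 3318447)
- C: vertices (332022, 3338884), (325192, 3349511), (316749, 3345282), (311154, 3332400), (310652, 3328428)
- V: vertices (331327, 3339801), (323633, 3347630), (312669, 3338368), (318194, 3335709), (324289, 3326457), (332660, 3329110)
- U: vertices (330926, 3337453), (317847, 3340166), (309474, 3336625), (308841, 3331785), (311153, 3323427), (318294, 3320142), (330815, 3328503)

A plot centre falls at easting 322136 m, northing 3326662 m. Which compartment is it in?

U

Cast a ray rightward from (322136, 3326662). For each polygon, the edges (by vertex number in listed order) whose endpoints lie on opposite sides of northing = 3326662, where each meets that height, and whether that is right or left of the point:
B: no edge straddles that height → 0 crossings.
A: 2–3 at easting≈325736.5 (right), 4–1 at easting≈335620.7 (right) → 2 crossings.
C: no edge straddles that height → 0 crossings.
V: 4–5 at easting≈324154.0 (right), 5–6 at easting≈324935.8 (right) → 2 crossings.
U: 4–5 at easting≈310258.1 (left), 6–7 at easting≈328058.0 (right) → 1 crossing.
Only U has an odd count, so the point is inside U.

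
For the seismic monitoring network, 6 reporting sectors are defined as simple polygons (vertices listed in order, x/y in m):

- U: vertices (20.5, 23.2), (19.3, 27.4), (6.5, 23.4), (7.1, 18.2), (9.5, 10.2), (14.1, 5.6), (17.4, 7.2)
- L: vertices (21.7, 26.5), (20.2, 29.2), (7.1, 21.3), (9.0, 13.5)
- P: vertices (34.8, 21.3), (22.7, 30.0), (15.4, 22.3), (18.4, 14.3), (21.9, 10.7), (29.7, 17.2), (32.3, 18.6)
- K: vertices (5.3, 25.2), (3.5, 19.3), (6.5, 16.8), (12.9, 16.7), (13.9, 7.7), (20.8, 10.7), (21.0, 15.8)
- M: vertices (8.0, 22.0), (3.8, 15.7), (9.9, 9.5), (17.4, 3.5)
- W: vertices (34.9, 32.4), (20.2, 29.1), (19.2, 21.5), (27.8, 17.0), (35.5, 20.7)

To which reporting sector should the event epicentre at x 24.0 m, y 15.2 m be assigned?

Cast a ray rightward from (24.0, 15.2). For each polygon, the edges (by vertex number in listed order) whose endpoints lie on opposite sides of y = 15.2, where each meets that height, and whether that is right or left of the point:
U: 4–5 at x≈8.00 (left), 7–1 at x≈18.95 (left) → 0 crossings.
L: 3–4 at x≈8.59 (left), 4–1 at x≈10.66 (left) → 0 crossings.
P: 3–4 at x≈18.06 (left), 5–6 at x≈27.30 (right) → 1 crossing.
K: 4–5 at x≈13.07 (left), 6–7 at x≈20.98 (left) → 0 crossings.
M: 2–3 at x≈4.29 (left), 4–1 at x≈11.46 (left) → 0 crossings.
W: no edge straddles that height → 0 crossings.
Only P has an odd count, so the point is inside P.

P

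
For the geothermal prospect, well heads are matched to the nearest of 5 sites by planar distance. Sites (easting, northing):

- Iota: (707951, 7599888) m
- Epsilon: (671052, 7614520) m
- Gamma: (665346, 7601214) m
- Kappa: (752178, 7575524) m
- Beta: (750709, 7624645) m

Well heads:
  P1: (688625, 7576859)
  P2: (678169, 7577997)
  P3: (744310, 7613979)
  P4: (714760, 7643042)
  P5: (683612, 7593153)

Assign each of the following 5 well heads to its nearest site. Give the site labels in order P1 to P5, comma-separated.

P1 → Iota (d²=903829117.00)
P2 → Gamma (d²=703458418.00)
P3 → Beta (d²=154710757.00)
P4 → Beta (d²=1630780210.00)
P5 → Gamma (d²=398626477.00)

Iota, Gamma, Beta, Beta, Gamma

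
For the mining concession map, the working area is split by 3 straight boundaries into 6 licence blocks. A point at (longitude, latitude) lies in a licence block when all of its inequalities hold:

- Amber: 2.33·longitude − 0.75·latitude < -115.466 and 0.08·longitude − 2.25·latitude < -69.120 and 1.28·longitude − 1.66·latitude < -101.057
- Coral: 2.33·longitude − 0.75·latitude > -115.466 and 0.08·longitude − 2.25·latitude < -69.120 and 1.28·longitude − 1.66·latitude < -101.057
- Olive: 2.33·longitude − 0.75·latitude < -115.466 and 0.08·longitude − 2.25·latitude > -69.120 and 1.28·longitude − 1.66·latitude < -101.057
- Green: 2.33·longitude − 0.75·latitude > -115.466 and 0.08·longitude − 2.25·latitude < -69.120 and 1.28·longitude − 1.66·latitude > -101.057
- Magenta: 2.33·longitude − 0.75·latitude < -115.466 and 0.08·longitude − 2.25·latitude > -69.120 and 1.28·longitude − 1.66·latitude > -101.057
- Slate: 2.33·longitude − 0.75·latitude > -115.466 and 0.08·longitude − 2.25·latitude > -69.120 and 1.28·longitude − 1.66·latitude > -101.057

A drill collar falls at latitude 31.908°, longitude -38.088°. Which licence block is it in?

Coral

2.33·-38.088 − 0.75·31.908 = -112.676, which is > -115.466
0.08·-38.088 − 2.25·31.908 = -74.840, which is < -69.120
1.28·-38.088 − 1.66·31.908 = -101.720, which is < -101.057
This sign pattern matches Coral.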